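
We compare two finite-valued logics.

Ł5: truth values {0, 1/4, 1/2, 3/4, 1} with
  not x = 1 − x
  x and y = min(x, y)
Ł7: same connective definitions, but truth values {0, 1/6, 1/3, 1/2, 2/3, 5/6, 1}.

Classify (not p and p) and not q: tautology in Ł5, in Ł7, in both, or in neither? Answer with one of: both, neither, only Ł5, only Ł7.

neither

In Ł5: at p = 0, q = 0 the value is 0 — not a tautology.
In Ł7: at p = 0, q = 0 the value is 0 — not a tautology.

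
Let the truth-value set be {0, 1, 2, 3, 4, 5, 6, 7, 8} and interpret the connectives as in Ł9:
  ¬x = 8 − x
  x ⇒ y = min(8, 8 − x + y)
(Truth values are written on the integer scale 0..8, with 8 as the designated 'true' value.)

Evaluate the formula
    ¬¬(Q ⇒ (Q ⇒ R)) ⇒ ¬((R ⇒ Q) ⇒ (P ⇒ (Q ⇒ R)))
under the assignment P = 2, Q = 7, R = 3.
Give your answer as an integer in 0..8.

Q ⇒ R = 7 ⇒ 3 = 4
Q ⇒ (Q ⇒ R) = 7 ⇒ 4 = 5
¬(Q ⇒ (Q ⇒ R)) = ¬5 = 3
¬¬(Q ⇒ (Q ⇒ R)) = ¬3 = 5
R ⇒ Q = 3 ⇒ 7 = 8
Q ⇒ R = 7 ⇒ 3 = 4
P ⇒ (Q ⇒ R) = 2 ⇒ 4 = 8
(R ⇒ Q) ⇒ (P ⇒ (Q ⇒ R)) = 8 ⇒ 8 = 8
¬((R ⇒ Q) ⇒ (P ⇒ (Q ⇒ R))) = ¬8 = 0
¬¬(Q ⇒ (Q ⇒ R)) ⇒ ¬((R ⇒ Q) ⇒ (P ⇒ (Q ⇒ R))) = 5 ⇒ 0 = 3

3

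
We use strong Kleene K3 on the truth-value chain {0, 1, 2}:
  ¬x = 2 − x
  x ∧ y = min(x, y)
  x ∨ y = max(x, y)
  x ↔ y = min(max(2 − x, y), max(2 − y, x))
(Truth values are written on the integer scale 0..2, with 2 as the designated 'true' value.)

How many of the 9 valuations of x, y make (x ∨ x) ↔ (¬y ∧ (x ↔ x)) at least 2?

x = 0, y = 0 ↦ 0  <
x = 0, y = 1 ↦ 1  <
x = 0, y = 2 ↦ 2  ≥
x = 1, y = 0 ↦ 1  <
x = 1, y = 1 ↦ 1  <
x = 1, y = 2 ↦ 1  <
x = 2, y = 0 ↦ 2  ≥
x = 2, y = 1 ↦ 1  <
x = 2, y = 2 ↦ 0  <
So 2 of the 9 assignments meet the threshold.

2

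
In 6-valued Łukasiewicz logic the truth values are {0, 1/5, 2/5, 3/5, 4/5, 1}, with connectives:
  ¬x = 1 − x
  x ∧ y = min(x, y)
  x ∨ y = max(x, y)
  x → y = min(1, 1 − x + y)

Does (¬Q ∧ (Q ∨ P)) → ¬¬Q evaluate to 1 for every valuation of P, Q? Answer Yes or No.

Counterexample: take P = 1/5, Q = 0.
¬Q = ¬0 = 1
Q ∨ P = 0 ∨ 1/5 = 1/5
¬Q ∧ (Q ∨ P) = 1 ∧ 1/5 = 1/5
¬Q = ¬0 = 1
¬¬Q = ¬1 = 0
(¬Q ∧ (Q ∨ P)) → ¬¬Q = 1/5 → 0 = 4/5
This gives 4/5 ≠ 1.

No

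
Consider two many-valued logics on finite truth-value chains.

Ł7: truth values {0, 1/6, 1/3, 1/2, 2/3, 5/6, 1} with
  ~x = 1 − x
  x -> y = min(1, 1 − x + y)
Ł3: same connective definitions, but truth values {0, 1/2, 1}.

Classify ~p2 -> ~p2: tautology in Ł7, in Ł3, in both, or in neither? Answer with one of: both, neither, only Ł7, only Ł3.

In Ł7: every assignment gives 1 — tautology.
In Ł3: every assignment gives 1 — tautology.

both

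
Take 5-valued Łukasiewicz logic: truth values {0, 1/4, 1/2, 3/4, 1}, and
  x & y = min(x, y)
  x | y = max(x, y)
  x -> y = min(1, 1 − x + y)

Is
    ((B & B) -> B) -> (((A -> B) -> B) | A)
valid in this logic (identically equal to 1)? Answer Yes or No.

No

Counterexample: take A = 0, B = 0.
B & B = 0 & 0 = 0
(B & B) -> B = 0 -> 0 = 1
A -> B = 0 -> 0 = 1
(A -> B) -> B = 1 -> 0 = 0
((A -> B) -> B) | A = 0 | 0 = 0
((B & B) -> B) -> (((A -> B) -> B) | A) = 1 -> 0 = 0
This gives 0 ≠ 1.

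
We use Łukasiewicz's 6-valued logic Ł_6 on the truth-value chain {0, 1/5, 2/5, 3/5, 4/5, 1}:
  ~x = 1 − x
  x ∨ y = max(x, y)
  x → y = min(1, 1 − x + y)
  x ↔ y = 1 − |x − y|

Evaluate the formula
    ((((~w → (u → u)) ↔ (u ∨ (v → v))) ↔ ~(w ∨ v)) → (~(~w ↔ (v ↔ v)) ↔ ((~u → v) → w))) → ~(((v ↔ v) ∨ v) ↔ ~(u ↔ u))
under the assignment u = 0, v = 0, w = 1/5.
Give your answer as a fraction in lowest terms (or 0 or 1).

~w = ~1/5 = 4/5
u → u = 0 → 0 = 1
~w → (u → u) = 4/5 → 1 = 1
v → v = 0 → 0 = 1
u ∨ (v → v) = 0 ∨ 1 = 1
(~w → (u → u)) ↔ (u ∨ (v → v)) = 1 ↔ 1 = 1
w ∨ v = 1/5 ∨ 0 = 1/5
~(w ∨ v) = ~1/5 = 4/5
((~w → (u → u)) ↔ (u ∨ (v → v))) ↔ ~(w ∨ v) = 1 ↔ 4/5 = 4/5
~w = ~1/5 = 4/5
v ↔ v = 0 ↔ 0 = 1
~w ↔ (v ↔ v) = 4/5 ↔ 1 = 4/5
~(~w ↔ (v ↔ v)) = ~4/5 = 1/5
~u = ~0 = 1
~u → v = 1 → 0 = 0
(~u → v) → w = 0 → 1/5 = 1
~(~w ↔ (v ↔ v)) ↔ ((~u → v) → w) = 1/5 ↔ 1 = 1/5
(((~w → (u → u)) ↔ (u ∨ (v → v))) ↔ ~(w ∨ v)) → (~(~w ↔ (v ↔ v)) ↔ ((~u → v) → w)) = 4/5 → 1/5 = 2/5
v ↔ v = 0 ↔ 0 = 1
(v ↔ v) ∨ v = 1 ∨ 0 = 1
u ↔ u = 0 ↔ 0 = 1
~(u ↔ u) = ~1 = 0
((v ↔ v) ∨ v) ↔ ~(u ↔ u) = 1 ↔ 0 = 0
~(((v ↔ v) ∨ v) ↔ ~(u ↔ u)) = ~0 = 1
((((~w → (u → u)) ↔ (u ∨ (v → v))) ↔ ~(w ∨ v)) → (~(~w ↔ (v ↔ v)) ↔ ((~u → v) → w))) → ~(((v ↔ v) ∨ v) ↔ ~(u ↔ u)) = 2/5 → 1 = 1

1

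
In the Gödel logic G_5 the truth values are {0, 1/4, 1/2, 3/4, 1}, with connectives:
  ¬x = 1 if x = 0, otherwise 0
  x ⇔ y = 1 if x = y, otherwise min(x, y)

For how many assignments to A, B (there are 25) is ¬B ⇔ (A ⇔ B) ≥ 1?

5

value 1: 5 assignments (counts)
value 0: 20 assignments
So 5 of the 25 assignments meet the threshold.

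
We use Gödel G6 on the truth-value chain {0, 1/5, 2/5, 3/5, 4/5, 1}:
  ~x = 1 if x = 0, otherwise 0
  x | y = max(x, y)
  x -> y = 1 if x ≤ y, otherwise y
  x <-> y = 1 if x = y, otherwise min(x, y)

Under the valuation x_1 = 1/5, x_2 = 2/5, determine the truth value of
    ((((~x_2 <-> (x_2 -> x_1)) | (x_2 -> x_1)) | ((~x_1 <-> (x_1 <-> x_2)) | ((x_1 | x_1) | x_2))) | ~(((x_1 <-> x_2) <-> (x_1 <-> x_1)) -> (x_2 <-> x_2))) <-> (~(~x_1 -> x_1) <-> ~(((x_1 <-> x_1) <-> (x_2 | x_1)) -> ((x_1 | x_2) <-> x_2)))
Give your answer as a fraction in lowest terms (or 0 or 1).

~x_2 = ~2/5 = 0
x_2 -> x_1 = 2/5 -> 1/5 = 1/5
~x_2 <-> (x_2 -> x_1) = 0 <-> 1/5 = 0
x_2 -> x_1 = 2/5 -> 1/5 = 1/5
(~x_2 <-> (x_2 -> x_1)) | (x_2 -> x_1) = 0 | 1/5 = 1/5
~x_1 = ~1/5 = 0
x_1 <-> x_2 = 1/5 <-> 2/5 = 1/5
~x_1 <-> (x_1 <-> x_2) = 0 <-> 1/5 = 0
x_1 | x_1 = 1/5 | 1/5 = 1/5
(x_1 | x_1) | x_2 = 1/5 | 2/5 = 2/5
(~x_1 <-> (x_1 <-> x_2)) | ((x_1 | x_1) | x_2) = 0 | 2/5 = 2/5
((~x_2 <-> (x_2 -> x_1)) | (x_2 -> x_1)) | ((~x_1 <-> (x_1 <-> x_2)) | ((x_1 | x_1) | x_2)) = 1/5 | 2/5 = 2/5
x_1 <-> x_2 = 1/5 <-> 2/5 = 1/5
x_1 <-> x_1 = 1/5 <-> 1/5 = 1
(x_1 <-> x_2) <-> (x_1 <-> x_1) = 1/5 <-> 1 = 1/5
x_2 <-> x_2 = 2/5 <-> 2/5 = 1
((x_1 <-> x_2) <-> (x_1 <-> x_1)) -> (x_2 <-> x_2) = 1/5 -> 1 = 1
~(((x_1 <-> x_2) <-> (x_1 <-> x_1)) -> (x_2 <-> x_2)) = ~1 = 0
(((~x_2 <-> (x_2 -> x_1)) | (x_2 -> x_1)) | ((~x_1 <-> (x_1 <-> x_2)) | ((x_1 | x_1) | x_2))) | ~(((x_1 <-> x_2) <-> (x_1 <-> x_1)) -> (x_2 <-> x_2)) = 2/5 | 0 = 2/5
~x_1 = ~1/5 = 0
~x_1 -> x_1 = 0 -> 1/5 = 1
~(~x_1 -> x_1) = ~1 = 0
x_1 <-> x_1 = 1/5 <-> 1/5 = 1
x_2 | x_1 = 2/5 | 1/5 = 2/5
(x_1 <-> x_1) <-> (x_2 | x_1) = 1 <-> 2/5 = 2/5
x_1 | x_2 = 1/5 | 2/5 = 2/5
(x_1 | x_2) <-> x_2 = 2/5 <-> 2/5 = 1
((x_1 <-> x_1) <-> (x_2 | x_1)) -> ((x_1 | x_2) <-> x_2) = 2/5 -> 1 = 1
~(((x_1 <-> x_1) <-> (x_2 | x_1)) -> ((x_1 | x_2) <-> x_2)) = ~1 = 0
~(~x_1 -> x_1) <-> ~(((x_1 <-> x_1) <-> (x_2 | x_1)) -> ((x_1 | x_2) <-> x_2)) = 0 <-> 0 = 1
((((~x_2 <-> (x_2 -> x_1)) | (x_2 -> x_1)) | ((~x_1 <-> (x_1 <-> x_2)) | ((x_1 | x_1) | x_2))) | ~(((x_1 <-> x_2) <-> (x_1 <-> x_1)) -> (x_2 <-> x_2))) <-> (~(~x_1 -> x_1) <-> ~(((x_1 <-> x_1) <-> (x_2 | x_1)) -> ((x_1 | x_2) <-> x_2))) = 2/5 <-> 1 = 2/5

2/5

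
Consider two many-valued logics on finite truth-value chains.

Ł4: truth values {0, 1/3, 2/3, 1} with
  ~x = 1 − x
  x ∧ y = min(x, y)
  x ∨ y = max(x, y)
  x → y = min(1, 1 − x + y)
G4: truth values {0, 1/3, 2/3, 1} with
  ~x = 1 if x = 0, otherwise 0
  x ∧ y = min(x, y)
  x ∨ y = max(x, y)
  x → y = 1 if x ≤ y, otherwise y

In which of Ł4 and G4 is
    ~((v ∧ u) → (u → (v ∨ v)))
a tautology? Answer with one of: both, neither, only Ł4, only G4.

In Ł4: at u = 0, v = 0 the value is 0 — not a tautology.
In G4: at u = 0, v = 0 the value is 0 — not a tautology.

neither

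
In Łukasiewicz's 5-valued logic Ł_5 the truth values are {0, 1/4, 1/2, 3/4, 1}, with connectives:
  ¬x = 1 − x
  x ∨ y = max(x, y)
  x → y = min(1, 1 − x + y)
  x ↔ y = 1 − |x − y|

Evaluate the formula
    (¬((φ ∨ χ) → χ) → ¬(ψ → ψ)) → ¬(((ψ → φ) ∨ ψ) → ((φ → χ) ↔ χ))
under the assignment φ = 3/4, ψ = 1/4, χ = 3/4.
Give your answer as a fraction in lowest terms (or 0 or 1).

φ ∨ χ = 3/4 ∨ 3/4 = 3/4
(φ ∨ χ) → χ = 3/4 → 3/4 = 1
¬((φ ∨ χ) → χ) = ¬1 = 0
ψ → ψ = 1/4 → 1/4 = 1
¬(ψ → ψ) = ¬1 = 0
¬((φ ∨ χ) → χ) → ¬(ψ → ψ) = 0 → 0 = 1
ψ → φ = 1/4 → 3/4 = 1
(ψ → φ) ∨ ψ = 1 ∨ 1/4 = 1
φ → χ = 3/4 → 3/4 = 1
(φ → χ) ↔ χ = 1 ↔ 3/4 = 3/4
((ψ → φ) ∨ ψ) → ((φ → χ) ↔ χ) = 1 → 3/4 = 3/4
¬(((ψ → φ) ∨ ψ) → ((φ → χ) ↔ χ)) = ¬3/4 = 1/4
(¬((φ ∨ χ) → χ) → ¬(ψ → ψ)) → ¬(((ψ → φ) ∨ ψ) → ((φ → χ) ↔ χ)) = 1 → 1/4 = 1/4

1/4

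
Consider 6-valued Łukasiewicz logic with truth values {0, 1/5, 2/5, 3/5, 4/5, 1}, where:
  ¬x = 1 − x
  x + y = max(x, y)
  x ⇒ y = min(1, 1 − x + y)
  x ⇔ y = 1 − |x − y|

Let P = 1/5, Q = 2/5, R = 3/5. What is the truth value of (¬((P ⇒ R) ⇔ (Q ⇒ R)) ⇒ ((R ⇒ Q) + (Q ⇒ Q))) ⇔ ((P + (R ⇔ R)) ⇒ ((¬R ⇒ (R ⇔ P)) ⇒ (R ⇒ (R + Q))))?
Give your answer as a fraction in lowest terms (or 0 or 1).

P ⇒ R = 1/5 ⇒ 3/5 = 1
Q ⇒ R = 2/5 ⇒ 3/5 = 1
(P ⇒ R) ⇔ (Q ⇒ R) = 1 ⇔ 1 = 1
¬((P ⇒ R) ⇔ (Q ⇒ R)) = ¬1 = 0
R ⇒ Q = 3/5 ⇒ 2/5 = 4/5
Q ⇒ Q = 2/5 ⇒ 2/5 = 1
(R ⇒ Q) + (Q ⇒ Q) = 4/5 + 1 = 1
¬((P ⇒ R) ⇔ (Q ⇒ R)) ⇒ ((R ⇒ Q) + (Q ⇒ Q)) = 0 ⇒ 1 = 1
R ⇔ R = 3/5 ⇔ 3/5 = 1
P + (R ⇔ R) = 1/5 + 1 = 1
¬R = ¬3/5 = 2/5
R ⇔ P = 3/5 ⇔ 1/5 = 3/5
¬R ⇒ (R ⇔ P) = 2/5 ⇒ 3/5 = 1
R + Q = 3/5 + 2/5 = 3/5
R ⇒ (R + Q) = 3/5 ⇒ 3/5 = 1
(¬R ⇒ (R ⇔ P)) ⇒ (R ⇒ (R + Q)) = 1 ⇒ 1 = 1
(P + (R ⇔ R)) ⇒ ((¬R ⇒ (R ⇔ P)) ⇒ (R ⇒ (R + Q))) = 1 ⇒ 1 = 1
(¬((P ⇒ R) ⇔ (Q ⇒ R)) ⇒ ((R ⇒ Q) + (Q ⇒ Q))) ⇔ ((P + (R ⇔ R)) ⇒ ((¬R ⇒ (R ⇔ P)) ⇒ (R ⇒ (R + Q)))) = 1 ⇔ 1 = 1

1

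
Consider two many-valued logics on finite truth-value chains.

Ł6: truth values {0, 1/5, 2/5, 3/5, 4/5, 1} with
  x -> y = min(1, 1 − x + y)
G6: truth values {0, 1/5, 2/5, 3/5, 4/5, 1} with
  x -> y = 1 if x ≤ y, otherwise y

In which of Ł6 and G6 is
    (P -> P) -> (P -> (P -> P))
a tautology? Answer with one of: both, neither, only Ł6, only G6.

In Ł6: every assignment gives 1 — tautology.
In G6: every assignment gives 1 — tautology.

both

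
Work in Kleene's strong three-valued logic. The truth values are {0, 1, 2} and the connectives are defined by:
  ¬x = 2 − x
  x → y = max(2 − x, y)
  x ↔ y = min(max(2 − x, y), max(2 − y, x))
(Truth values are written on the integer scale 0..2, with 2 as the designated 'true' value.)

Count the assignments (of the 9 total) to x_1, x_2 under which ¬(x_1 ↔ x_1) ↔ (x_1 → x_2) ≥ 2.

1

x_1 = 0, x_2 = 0 ↦ 0  <
x_1 = 0, x_2 = 1 ↦ 0  <
x_1 = 0, x_2 = 2 ↦ 0  <
x_1 = 1, x_2 = 0 ↦ 1  <
x_1 = 1, x_2 = 1 ↦ 1  <
x_1 = 1, x_2 = 2 ↦ 1  <
x_1 = 2, x_2 = 0 ↦ 2  ≥
x_1 = 2, x_2 = 1 ↦ 1  <
x_1 = 2, x_2 = 2 ↦ 0  <
So 1 of the 9 assignments meets the threshold.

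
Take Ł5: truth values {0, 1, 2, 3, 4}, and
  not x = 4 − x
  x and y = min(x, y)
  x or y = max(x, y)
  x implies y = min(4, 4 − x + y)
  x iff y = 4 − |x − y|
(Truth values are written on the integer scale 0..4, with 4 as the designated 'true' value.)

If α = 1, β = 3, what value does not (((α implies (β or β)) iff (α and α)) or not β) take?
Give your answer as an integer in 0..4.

3

β or β = 3 or 3 = 3
α implies (β or β) = 1 implies 3 = 4
α and α = 1 and 1 = 1
(α implies (β or β)) iff (α and α) = 4 iff 1 = 1
not β = not 3 = 1
((α implies (β or β)) iff (α and α)) or not β = 1 or 1 = 1
not (((α implies (β or β)) iff (α and α)) or not β) = not 1 = 3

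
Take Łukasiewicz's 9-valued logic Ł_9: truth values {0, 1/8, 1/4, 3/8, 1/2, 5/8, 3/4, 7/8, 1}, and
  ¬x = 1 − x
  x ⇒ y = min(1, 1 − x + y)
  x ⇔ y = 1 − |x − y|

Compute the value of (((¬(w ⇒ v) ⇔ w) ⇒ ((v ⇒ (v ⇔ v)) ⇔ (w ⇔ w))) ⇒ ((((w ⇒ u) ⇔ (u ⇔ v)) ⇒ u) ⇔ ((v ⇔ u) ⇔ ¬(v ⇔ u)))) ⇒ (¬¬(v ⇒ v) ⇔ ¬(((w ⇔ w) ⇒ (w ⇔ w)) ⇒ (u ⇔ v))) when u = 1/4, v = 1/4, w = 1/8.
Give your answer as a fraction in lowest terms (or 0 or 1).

w ⇒ v = 1/8 ⇒ 1/4 = 1
¬(w ⇒ v) = ¬1 = 0
¬(w ⇒ v) ⇔ w = 0 ⇔ 1/8 = 7/8
v ⇔ v = 1/4 ⇔ 1/4 = 1
v ⇒ (v ⇔ v) = 1/4 ⇒ 1 = 1
w ⇔ w = 1/8 ⇔ 1/8 = 1
(v ⇒ (v ⇔ v)) ⇔ (w ⇔ w) = 1 ⇔ 1 = 1
(¬(w ⇒ v) ⇔ w) ⇒ ((v ⇒ (v ⇔ v)) ⇔ (w ⇔ w)) = 7/8 ⇒ 1 = 1
w ⇒ u = 1/8 ⇒ 1/4 = 1
u ⇔ v = 1/4 ⇔ 1/4 = 1
(w ⇒ u) ⇔ (u ⇔ v) = 1 ⇔ 1 = 1
((w ⇒ u) ⇔ (u ⇔ v)) ⇒ u = 1 ⇒ 1/4 = 1/4
v ⇔ u = 1/4 ⇔ 1/4 = 1
v ⇔ u = 1/4 ⇔ 1/4 = 1
¬(v ⇔ u) = ¬1 = 0
(v ⇔ u) ⇔ ¬(v ⇔ u) = 1 ⇔ 0 = 0
(((w ⇒ u) ⇔ (u ⇔ v)) ⇒ u) ⇔ ((v ⇔ u) ⇔ ¬(v ⇔ u)) = 1/4 ⇔ 0 = 3/4
((¬(w ⇒ v) ⇔ w) ⇒ ((v ⇒ (v ⇔ v)) ⇔ (w ⇔ w))) ⇒ ((((w ⇒ u) ⇔ (u ⇔ v)) ⇒ u) ⇔ ((v ⇔ u) ⇔ ¬(v ⇔ u))) = 1 ⇒ 3/4 = 3/4
v ⇒ v = 1/4 ⇒ 1/4 = 1
¬(v ⇒ v) = ¬1 = 0
¬¬(v ⇒ v) = ¬0 = 1
w ⇔ w = 1/8 ⇔ 1/8 = 1
w ⇔ w = 1/8 ⇔ 1/8 = 1
(w ⇔ w) ⇒ (w ⇔ w) = 1 ⇒ 1 = 1
u ⇔ v = 1/4 ⇔ 1/4 = 1
((w ⇔ w) ⇒ (w ⇔ w)) ⇒ (u ⇔ v) = 1 ⇒ 1 = 1
¬(((w ⇔ w) ⇒ (w ⇔ w)) ⇒ (u ⇔ v)) = ¬1 = 0
¬¬(v ⇒ v) ⇔ ¬(((w ⇔ w) ⇒ (w ⇔ w)) ⇒ (u ⇔ v)) = 1 ⇔ 0 = 0
(((¬(w ⇒ v) ⇔ w) ⇒ ((v ⇒ (v ⇔ v)) ⇔ (w ⇔ w))) ⇒ ((((w ⇒ u) ⇔ (u ⇔ v)) ⇒ u) ⇔ ((v ⇔ u) ⇔ ¬(v ⇔ u)))) ⇒ (¬¬(v ⇒ v) ⇔ ¬(((w ⇔ w) ⇒ (w ⇔ w)) ⇒ (u ⇔ v))) = 3/4 ⇒ 0 = 1/4

1/4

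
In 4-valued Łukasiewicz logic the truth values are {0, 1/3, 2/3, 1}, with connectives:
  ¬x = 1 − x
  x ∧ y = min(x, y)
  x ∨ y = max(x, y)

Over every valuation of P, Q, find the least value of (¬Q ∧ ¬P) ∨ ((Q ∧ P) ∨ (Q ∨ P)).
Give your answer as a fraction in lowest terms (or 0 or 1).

2/3

Take P = 0, Q = 1/3:
¬Q = ¬1/3 = 2/3
¬P = ¬0 = 1
¬Q ∧ ¬P = 2/3 ∧ 1 = 2/3
Q ∧ P = 1/3 ∧ 0 = 0
Q ∨ P = 1/3 ∨ 0 = 1/3
(Q ∧ P) ∨ (Q ∨ P) = 0 ∨ 1/3 = 1/3
(¬Q ∧ ¬P) ∨ ((Q ∧ P) ∨ (Q ∨ P)) = 2/3 ∨ 1/3 = 2/3
No assignment yields a value below 2/3, so this is the minimum.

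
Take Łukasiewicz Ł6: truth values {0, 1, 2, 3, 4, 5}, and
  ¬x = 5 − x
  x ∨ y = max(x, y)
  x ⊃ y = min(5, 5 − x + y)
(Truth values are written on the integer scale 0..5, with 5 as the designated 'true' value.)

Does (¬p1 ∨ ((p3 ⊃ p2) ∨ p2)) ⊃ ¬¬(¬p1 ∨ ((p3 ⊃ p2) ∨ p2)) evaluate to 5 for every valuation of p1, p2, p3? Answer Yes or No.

Yes

At p1 = 3, p2 = 3, p3 = 2, for instance:
¬p1 = ¬3 = 2
p3 ⊃ p2 = 2 ⊃ 3 = 5
(p3 ⊃ p2) ∨ p2 = 5 ∨ 3 = 5
¬p1 ∨ ((p3 ⊃ p2) ∨ p2) = 2 ∨ 5 = 5
¬(¬p1 ∨ ((p3 ⊃ p2) ∨ p2)) = ¬5 = 0
¬¬(¬p1 ∨ ((p3 ⊃ p2) ∨ p2)) = ¬0 = 5
(¬p1 ∨ ((p3 ⊃ p2) ∨ p2)) ⊃ ¬¬(¬p1 ∨ ((p3 ⊃ p2) ∨ p2)) = 5 ⊃ 5 = 5
and checking the remaining 215 assignments likewise gives ≥ 5 in every case.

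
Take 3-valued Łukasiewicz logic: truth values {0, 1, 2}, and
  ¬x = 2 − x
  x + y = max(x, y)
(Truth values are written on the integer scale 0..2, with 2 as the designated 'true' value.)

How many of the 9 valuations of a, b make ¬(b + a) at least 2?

a = 0, b = 0 ↦ 2  ≥
a = 0, b = 1 ↦ 1  <
a = 0, b = 2 ↦ 0  <
a = 1, b = 0 ↦ 1  <
a = 1, b = 1 ↦ 1  <
a = 1, b = 2 ↦ 0  <
a = 2, b = 0 ↦ 0  <
a = 2, b = 1 ↦ 0  <
a = 2, b = 2 ↦ 0  <
So 1 of the 9 assignments meets the threshold.

1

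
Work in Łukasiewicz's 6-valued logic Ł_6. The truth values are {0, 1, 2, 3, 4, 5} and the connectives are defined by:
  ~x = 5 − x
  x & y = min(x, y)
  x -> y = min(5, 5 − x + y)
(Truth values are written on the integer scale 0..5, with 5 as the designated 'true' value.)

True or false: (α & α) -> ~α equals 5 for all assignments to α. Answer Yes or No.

Counterexample: take α = 3.
α & α = 3 & 3 = 3
~α = ~3 = 2
(α & α) -> ~α = 3 -> 2 = 4
This gives 4 ≠ 5.

No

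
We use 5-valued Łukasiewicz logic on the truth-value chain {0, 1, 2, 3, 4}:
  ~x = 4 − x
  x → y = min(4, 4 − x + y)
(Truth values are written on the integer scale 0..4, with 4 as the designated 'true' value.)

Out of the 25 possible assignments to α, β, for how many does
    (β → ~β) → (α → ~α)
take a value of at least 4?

18

value 4: 18 assignments (counts)
value 2: 4 assignments
value 0: 3 assignments
So 18 of the 25 assignments meet the threshold.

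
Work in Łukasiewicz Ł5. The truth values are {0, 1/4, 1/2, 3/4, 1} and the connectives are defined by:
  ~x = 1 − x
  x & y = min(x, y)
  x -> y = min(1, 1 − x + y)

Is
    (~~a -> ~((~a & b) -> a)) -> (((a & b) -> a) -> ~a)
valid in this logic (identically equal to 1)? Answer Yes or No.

No

Counterexample: take a = 1/4, b = 1/2.
~a = ~1/4 = 3/4
~~a = ~3/4 = 1/4
~a = ~1/4 = 3/4
~a & b = 3/4 & 1/2 = 1/2
(~a & b) -> a = 1/2 -> 1/4 = 3/4
~((~a & b) -> a) = ~3/4 = 1/4
~~a -> ~((~a & b) -> a) = 1/4 -> 1/4 = 1
a & b = 1/4 & 1/2 = 1/4
(a & b) -> a = 1/4 -> 1/4 = 1
~a = ~1/4 = 3/4
((a & b) -> a) -> ~a = 1 -> 3/4 = 3/4
(~~a -> ~((~a & b) -> a)) -> (((a & b) -> a) -> ~a) = 1 -> 3/4 = 3/4
This gives 3/4 ≠ 1.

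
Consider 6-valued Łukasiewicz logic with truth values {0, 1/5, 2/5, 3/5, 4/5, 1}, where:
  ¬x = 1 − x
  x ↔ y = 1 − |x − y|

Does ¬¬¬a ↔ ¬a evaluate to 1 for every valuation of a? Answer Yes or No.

a = 0 ↦ 1
a = 1/5 ↦ 1
a = 2/5 ↦ 1
a = 3/5 ↦ 1
a = 4/5 ↦ 1
a = 1 ↦ 1
Every assignment gives a value ≥ 1.

Yes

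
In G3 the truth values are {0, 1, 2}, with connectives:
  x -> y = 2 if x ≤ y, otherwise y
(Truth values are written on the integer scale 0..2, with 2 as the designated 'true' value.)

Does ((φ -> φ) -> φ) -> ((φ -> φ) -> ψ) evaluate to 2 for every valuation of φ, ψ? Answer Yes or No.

Counterexample: take φ = 1, ψ = 0.
φ -> φ = 1 -> 1 = 2
(φ -> φ) -> φ = 2 -> 1 = 1
φ -> φ = 1 -> 1 = 2
(φ -> φ) -> ψ = 2 -> 0 = 0
((φ -> φ) -> φ) -> ((φ -> φ) -> ψ) = 1 -> 0 = 0
This gives 0 ≠ 2.

No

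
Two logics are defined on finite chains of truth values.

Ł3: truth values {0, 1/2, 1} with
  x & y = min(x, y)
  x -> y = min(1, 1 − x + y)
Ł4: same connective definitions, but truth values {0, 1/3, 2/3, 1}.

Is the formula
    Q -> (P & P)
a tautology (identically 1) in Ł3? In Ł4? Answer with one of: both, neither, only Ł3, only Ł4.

In Ł3: at P = 0, Q = 1/2 the value is 1/2 — not a tautology.
In Ł4: at P = 0, Q = 1/3 the value is 2/3 — not a tautology.

neither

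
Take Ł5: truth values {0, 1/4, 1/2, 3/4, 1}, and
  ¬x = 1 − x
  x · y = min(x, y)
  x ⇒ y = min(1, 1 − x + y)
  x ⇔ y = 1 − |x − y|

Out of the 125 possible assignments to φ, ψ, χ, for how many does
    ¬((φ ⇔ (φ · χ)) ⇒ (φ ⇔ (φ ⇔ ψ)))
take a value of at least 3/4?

17

value 1: 6 assignments (counts)
value 3/4: 11 assignments (counts)
value 1/2: 22 assignments
value 1/4: 27 assignments
value 0: 59 assignments
So 17 of the 125 assignments meet the threshold.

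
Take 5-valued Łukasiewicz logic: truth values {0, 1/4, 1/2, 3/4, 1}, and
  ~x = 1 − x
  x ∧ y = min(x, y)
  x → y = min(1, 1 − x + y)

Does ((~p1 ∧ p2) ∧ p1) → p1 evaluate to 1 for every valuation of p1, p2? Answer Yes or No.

Yes

At p1 = 1, p2 = 1/2, for instance:
~p1 = ~1 = 0
~p1 ∧ p2 = 0 ∧ 1/2 = 0
(~p1 ∧ p2) ∧ p1 = 0 ∧ 1 = 0
((~p1 ∧ p2) ∧ p1) → p1 = 0 → 1 = 1
and checking the remaining 24 assignments likewise gives ≥ 1 in every case.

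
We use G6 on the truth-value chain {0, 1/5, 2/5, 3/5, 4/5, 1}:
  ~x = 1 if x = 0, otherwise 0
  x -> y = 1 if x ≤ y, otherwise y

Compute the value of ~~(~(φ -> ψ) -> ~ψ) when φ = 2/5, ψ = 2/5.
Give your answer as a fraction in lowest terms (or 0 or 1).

φ -> ψ = 2/5 -> 2/5 = 1
~(φ -> ψ) = ~1 = 0
~ψ = ~2/5 = 0
~(φ -> ψ) -> ~ψ = 0 -> 0 = 1
~(~(φ -> ψ) -> ~ψ) = ~1 = 0
~~(~(φ -> ψ) -> ~ψ) = ~0 = 1

1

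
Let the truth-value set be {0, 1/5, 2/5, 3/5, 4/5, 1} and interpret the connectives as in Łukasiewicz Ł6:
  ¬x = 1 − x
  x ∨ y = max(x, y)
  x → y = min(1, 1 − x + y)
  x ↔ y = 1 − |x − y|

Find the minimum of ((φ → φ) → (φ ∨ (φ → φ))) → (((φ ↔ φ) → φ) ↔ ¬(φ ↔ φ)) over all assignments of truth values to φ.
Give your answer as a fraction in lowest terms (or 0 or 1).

0

Take φ = 1:
φ → φ = 1 → 1 = 1
φ → φ = 1 → 1 = 1
φ ∨ (φ → φ) = 1 ∨ 1 = 1
(φ → φ) → (φ ∨ (φ → φ)) = 1 → 1 = 1
φ ↔ φ = 1 ↔ 1 = 1
(φ ↔ φ) → φ = 1 → 1 = 1
φ ↔ φ = 1 ↔ 1 = 1
¬(φ ↔ φ) = ¬1 = 0
((φ ↔ φ) → φ) ↔ ¬(φ ↔ φ) = 1 ↔ 0 = 0
((φ → φ) → (φ ∨ (φ → φ))) → (((φ ↔ φ) → φ) ↔ ¬(φ ↔ φ)) = 1 → 0 = 0
No assignment yields a value below 0, so this is the minimum.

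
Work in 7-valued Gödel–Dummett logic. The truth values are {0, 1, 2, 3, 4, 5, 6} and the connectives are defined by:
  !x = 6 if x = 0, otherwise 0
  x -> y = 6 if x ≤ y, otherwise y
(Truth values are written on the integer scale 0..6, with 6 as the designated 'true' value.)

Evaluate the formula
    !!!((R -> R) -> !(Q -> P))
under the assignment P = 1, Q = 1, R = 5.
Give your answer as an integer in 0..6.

R -> R = 5 -> 5 = 6
Q -> P = 1 -> 1 = 6
!(Q -> P) = !6 = 0
(R -> R) -> !(Q -> P) = 6 -> 0 = 0
!((R -> R) -> !(Q -> P)) = !0 = 6
!!((R -> R) -> !(Q -> P)) = !6 = 0
!!!((R -> R) -> !(Q -> P)) = !0 = 6

6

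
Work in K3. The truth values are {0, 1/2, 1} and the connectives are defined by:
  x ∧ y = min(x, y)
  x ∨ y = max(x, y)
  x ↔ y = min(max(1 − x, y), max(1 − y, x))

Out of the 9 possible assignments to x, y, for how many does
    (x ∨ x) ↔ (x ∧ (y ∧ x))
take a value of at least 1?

x = 0, y = 0 ↦ 1  ≥
x = 0, y = 1/2 ↦ 1  ≥
x = 0, y = 1 ↦ 1  ≥
x = 1/2, y = 0 ↦ 1/2  <
x = 1/2, y = 1/2 ↦ 1/2  <
x = 1/2, y = 1 ↦ 1/2  <
x = 1, y = 0 ↦ 0  <
x = 1, y = 1/2 ↦ 1/2  <
x = 1, y = 1 ↦ 1  ≥
So 4 of the 9 assignments meet the threshold.

4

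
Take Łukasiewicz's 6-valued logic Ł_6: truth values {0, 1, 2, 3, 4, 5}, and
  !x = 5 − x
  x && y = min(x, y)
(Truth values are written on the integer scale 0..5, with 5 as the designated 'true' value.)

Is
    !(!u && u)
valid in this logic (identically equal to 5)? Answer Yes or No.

No

Counterexample: take u = 1.
!u = !1 = 4
!u && u = 4 && 1 = 1
!(!u && u) = !1 = 4
This gives 4 ≠ 5.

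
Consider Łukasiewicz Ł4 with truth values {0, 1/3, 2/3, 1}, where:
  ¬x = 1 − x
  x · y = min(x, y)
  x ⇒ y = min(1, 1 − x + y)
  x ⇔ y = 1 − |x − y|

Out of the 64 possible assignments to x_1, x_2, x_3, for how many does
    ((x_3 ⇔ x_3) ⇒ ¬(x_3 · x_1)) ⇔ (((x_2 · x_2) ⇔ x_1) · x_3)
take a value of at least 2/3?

value 1: 10 assignments (counts)
value 2/3: 26 assignments (counts)
value 1/3: 8 assignments
value 0: 20 assignments
So 36 of the 64 assignments meet the threshold.

36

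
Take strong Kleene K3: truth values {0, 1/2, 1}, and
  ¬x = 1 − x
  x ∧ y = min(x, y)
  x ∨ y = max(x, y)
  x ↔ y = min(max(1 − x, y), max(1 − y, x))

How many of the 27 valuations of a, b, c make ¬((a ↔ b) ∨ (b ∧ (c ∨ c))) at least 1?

value 1: 4 assignments (counts)
value 1/2: 15 assignments
value 0: 8 assignments
So 4 of the 27 assignments meet the threshold.

4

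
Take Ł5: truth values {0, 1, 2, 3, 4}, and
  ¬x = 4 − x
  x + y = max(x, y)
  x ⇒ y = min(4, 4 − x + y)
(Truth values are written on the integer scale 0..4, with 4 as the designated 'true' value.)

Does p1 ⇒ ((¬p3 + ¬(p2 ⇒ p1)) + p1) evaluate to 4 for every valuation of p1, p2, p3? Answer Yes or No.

Yes

At p1 = 4, p2 = 1, p3 = 0, for instance:
¬p3 = ¬0 = 4
p2 ⇒ p1 = 1 ⇒ 4 = 4
¬(p2 ⇒ p1) = ¬4 = 0
¬p3 + ¬(p2 ⇒ p1) = 4 + 0 = 4
(¬p3 + ¬(p2 ⇒ p1)) + p1 = 4 + 4 = 4
p1 ⇒ ((¬p3 + ¬(p2 ⇒ p1)) + p1) = 4 ⇒ 4 = 4
and checking the remaining 124 assignments likewise gives ≥ 4 in every case.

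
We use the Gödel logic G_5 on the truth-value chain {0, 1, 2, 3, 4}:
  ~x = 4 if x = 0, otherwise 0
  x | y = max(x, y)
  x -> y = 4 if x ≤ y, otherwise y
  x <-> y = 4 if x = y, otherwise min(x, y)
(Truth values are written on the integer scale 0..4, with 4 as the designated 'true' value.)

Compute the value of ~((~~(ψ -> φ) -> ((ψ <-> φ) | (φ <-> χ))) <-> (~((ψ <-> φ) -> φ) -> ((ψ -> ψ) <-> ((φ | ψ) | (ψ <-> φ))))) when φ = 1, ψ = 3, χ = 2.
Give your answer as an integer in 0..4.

ψ -> φ = 3 -> 1 = 1
~(ψ -> φ) = ~1 = 0
~~(ψ -> φ) = ~0 = 4
ψ <-> φ = 3 <-> 1 = 1
φ <-> χ = 1 <-> 2 = 1
(ψ <-> φ) | (φ <-> χ) = 1 | 1 = 1
~~(ψ -> φ) -> ((ψ <-> φ) | (φ <-> χ)) = 4 -> 1 = 1
ψ <-> φ = 3 <-> 1 = 1
(ψ <-> φ) -> φ = 1 -> 1 = 4
~((ψ <-> φ) -> φ) = ~4 = 0
ψ -> ψ = 3 -> 3 = 4
φ | ψ = 1 | 3 = 3
ψ <-> φ = 3 <-> 1 = 1
(φ | ψ) | (ψ <-> φ) = 3 | 1 = 3
(ψ -> ψ) <-> ((φ | ψ) | (ψ <-> φ)) = 4 <-> 3 = 3
~((ψ <-> φ) -> φ) -> ((ψ -> ψ) <-> ((φ | ψ) | (ψ <-> φ))) = 0 -> 3 = 4
(~~(ψ -> φ) -> ((ψ <-> φ) | (φ <-> χ))) <-> (~((ψ <-> φ) -> φ) -> ((ψ -> ψ) <-> ((φ | ψ) | (ψ <-> φ)))) = 1 <-> 4 = 1
~((~~(ψ -> φ) -> ((ψ <-> φ) | (φ <-> χ))) <-> (~((ψ <-> φ) -> φ) -> ((ψ -> ψ) <-> ((φ | ψ) | (ψ <-> φ))))) = ~1 = 0

0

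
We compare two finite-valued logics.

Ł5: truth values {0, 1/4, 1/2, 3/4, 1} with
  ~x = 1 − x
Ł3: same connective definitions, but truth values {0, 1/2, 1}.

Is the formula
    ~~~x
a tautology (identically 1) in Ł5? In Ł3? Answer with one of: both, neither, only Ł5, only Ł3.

In Ł5: at x = 1/4 the value is 3/4 — not a tautology.
In Ł3: at x = 1/2 the value is 1/2 — not a tautology.

neither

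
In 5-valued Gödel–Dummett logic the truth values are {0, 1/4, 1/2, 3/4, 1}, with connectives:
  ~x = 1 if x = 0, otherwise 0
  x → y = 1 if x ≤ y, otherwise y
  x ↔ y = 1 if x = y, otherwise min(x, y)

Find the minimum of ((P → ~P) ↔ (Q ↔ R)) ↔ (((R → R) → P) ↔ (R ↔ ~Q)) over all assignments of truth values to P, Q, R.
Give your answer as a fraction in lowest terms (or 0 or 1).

1/4

Take P = 0, Q = 1/4, R = 1/2:
~P = ~0 = 1
P → ~P = 0 → 1 = 1
Q ↔ R = 1/4 ↔ 1/2 = 1/4
(P → ~P) ↔ (Q ↔ R) = 1 ↔ 1/4 = 1/4
R → R = 1/2 → 1/2 = 1
(R → R) → P = 1 → 0 = 0
~Q = ~1/4 = 0
R ↔ ~Q = 1/2 ↔ 0 = 0
((R → R) → P) ↔ (R ↔ ~Q) = 0 ↔ 0 = 1
((P → ~P) ↔ (Q ↔ R)) ↔ (((R → R) → P) ↔ (R ↔ ~Q)) = 1/4 ↔ 1 = 1/4
No assignment yields a value below 1/4, so this is the minimum.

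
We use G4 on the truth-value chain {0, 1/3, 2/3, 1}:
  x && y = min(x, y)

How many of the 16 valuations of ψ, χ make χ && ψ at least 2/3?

4

ψ = 0, χ = 0 ↦ 0  <
ψ = 0, χ = 1/3 ↦ 0  <
ψ = 0, χ = 2/3 ↦ 0  <
ψ = 0, χ = 1 ↦ 0  <
ψ = 1/3, χ = 0 ↦ 0  <
ψ = 1/3, χ = 1/3 ↦ 1/3  <
ψ = 1/3, χ = 2/3 ↦ 1/3  <
ψ = 1/3, χ = 1 ↦ 1/3  <
ψ = 2/3, χ = 0 ↦ 0  <
ψ = 2/3, χ = 1/3 ↦ 1/3  <
ψ = 2/3, χ = 2/3 ↦ 2/3  ≥
ψ = 2/3, χ = 1 ↦ 2/3  ≥
ψ = 1, χ = 0 ↦ 0  <
ψ = 1, χ = 1/3 ↦ 1/3  <
ψ = 1, χ = 2/3 ↦ 2/3  ≥
ψ = 1, χ = 1 ↦ 1  ≥
So 4 of the 16 assignments meet the threshold.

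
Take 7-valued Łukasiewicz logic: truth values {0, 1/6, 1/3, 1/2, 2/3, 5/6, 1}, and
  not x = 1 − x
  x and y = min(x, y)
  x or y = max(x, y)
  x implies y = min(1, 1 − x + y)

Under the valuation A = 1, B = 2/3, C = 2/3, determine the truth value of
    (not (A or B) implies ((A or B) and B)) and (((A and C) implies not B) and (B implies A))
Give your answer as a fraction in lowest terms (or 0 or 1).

2/3

A or B = 1 or 2/3 = 1
not (A or B) = not 1 = 0
A or B = 1 or 2/3 = 1
(A or B) and B = 1 and 2/3 = 2/3
not (A or B) implies ((A or B) and B) = 0 implies 2/3 = 1
A and C = 1 and 2/3 = 2/3
not B = not 2/3 = 1/3
(A and C) implies not B = 2/3 implies 1/3 = 2/3
B implies A = 2/3 implies 1 = 1
((A and C) implies not B) and (B implies A) = 2/3 and 1 = 2/3
(not (A or B) implies ((A or B) and B)) and (((A and C) implies not B) and (B implies A)) = 1 and 2/3 = 2/3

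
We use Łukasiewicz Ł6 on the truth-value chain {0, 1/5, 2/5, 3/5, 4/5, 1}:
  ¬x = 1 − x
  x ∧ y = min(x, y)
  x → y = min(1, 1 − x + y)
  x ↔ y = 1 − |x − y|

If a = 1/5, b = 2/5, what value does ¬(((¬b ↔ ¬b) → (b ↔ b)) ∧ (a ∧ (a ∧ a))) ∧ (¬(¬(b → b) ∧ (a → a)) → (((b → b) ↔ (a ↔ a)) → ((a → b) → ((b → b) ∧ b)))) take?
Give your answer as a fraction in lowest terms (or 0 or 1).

¬b = ¬2/5 = 3/5
¬b = ¬2/5 = 3/5
¬b ↔ ¬b = 3/5 ↔ 3/5 = 1
b ↔ b = 2/5 ↔ 2/5 = 1
(¬b ↔ ¬b) → (b ↔ b) = 1 → 1 = 1
a ∧ a = 1/5 ∧ 1/5 = 1/5
a ∧ (a ∧ a) = 1/5 ∧ 1/5 = 1/5
((¬b ↔ ¬b) → (b ↔ b)) ∧ (a ∧ (a ∧ a)) = 1 ∧ 1/5 = 1/5
¬(((¬b ↔ ¬b) → (b ↔ b)) ∧ (a ∧ (a ∧ a))) = ¬1/5 = 4/5
b → b = 2/5 → 2/5 = 1
¬(b → b) = ¬1 = 0
a → a = 1/5 → 1/5 = 1
¬(b → b) ∧ (a → a) = 0 ∧ 1 = 0
¬(¬(b → b) ∧ (a → a)) = ¬0 = 1
b → b = 2/5 → 2/5 = 1
a ↔ a = 1/5 ↔ 1/5 = 1
(b → b) ↔ (a ↔ a) = 1 ↔ 1 = 1
a → b = 1/5 → 2/5 = 1
b → b = 2/5 → 2/5 = 1
(b → b) ∧ b = 1 ∧ 2/5 = 2/5
(a → b) → ((b → b) ∧ b) = 1 → 2/5 = 2/5
((b → b) ↔ (a ↔ a)) → ((a → b) → ((b → b) ∧ b)) = 1 → 2/5 = 2/5
¬(¬(b → b) ∧ (a → a)) → (((b → b) ↔ (a ↔ a)) → ((a → b) → ((b → b) ∧ b))) = 1 → 2/5 = 2/5
¬(((¬b ↔ ¬b) → (b ↔ b)) ∧ (a ∧ (a ∧ a))) ∧ (¬(¬(b → b) ∧ (a → a)) → (((b → b) ↔ (a ↔ a)) → ((a → b) → ((b → b) ∧ b)))) = 4/5 ∧ 2/5 = 2/5

2/5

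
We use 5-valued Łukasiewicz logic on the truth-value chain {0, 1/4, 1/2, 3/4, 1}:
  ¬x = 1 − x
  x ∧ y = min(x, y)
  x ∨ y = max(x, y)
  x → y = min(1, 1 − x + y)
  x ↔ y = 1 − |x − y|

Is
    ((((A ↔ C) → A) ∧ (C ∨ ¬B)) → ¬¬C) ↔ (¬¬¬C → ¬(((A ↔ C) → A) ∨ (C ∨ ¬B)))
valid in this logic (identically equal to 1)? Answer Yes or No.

No

Counterexample: take A = 0, B = 0, C = 0.
A ↔ C = 0 ↔ 0 = 1
(A ↔ C) → A = 1 → 0 = 0
¬B = ¬0 = 1
C ∨ ¬B = 0 ∨ 1 = 1
((A ↔ C) → A) ∧ (C ∨ ¬B) = 0 ∧ 1 = 0
¬C = ¬0 = 1
¬¬C = ¬1 = 0
(((A ↔ C) → A) ∧ (C ∨ ¬B)) → ¬¬C = 0 → 0 = 1
¬C = ¬0 = 1
¬¬C = ¬1 = 0
¬¬¬C = ¬0 = 1
A ↔ C = 0 ↔ 0 = 1
(A ↔ C) → A = 1 → 0 = 0
¬B = ¬0 = 1
C ∨ ¬B = 0 ∨ 1 = 1
((A ↔ C) → A) ∨ (C ∨ ¬B) = 0 ∨ 1 = 1
¬(((A ↔ C) → A) ∨ (C ∨ ¬B)) = ¬1 = 0
¬¬¬C → ¬(((A ↔ C) → A) ∨ (C ∨ ¬B)) = 1 → 0 = 0
((((A ↔ C) → A) ∧ (C ∨ ¬B)) → ¬¬C) ↔ (¬¬¬C → ¬(((A ↔ C) → A) ∨ (C ∨ ¬B))) = 1 ↔ 0 = 0
This gives 0 ≠ 1.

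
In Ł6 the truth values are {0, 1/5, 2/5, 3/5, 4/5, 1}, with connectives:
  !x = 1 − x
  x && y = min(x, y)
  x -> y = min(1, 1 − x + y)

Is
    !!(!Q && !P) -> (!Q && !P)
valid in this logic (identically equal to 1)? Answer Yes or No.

Yes

At P = 3/5, Q = 2/5, for instance:
!Q = !2/5 = 3/5
!P = !3/5 = 2/5
!Q && !P = 3/5 && 2/5 = 2/5
!(!Q && !P) = !2/5 = 3/5
!!(!Q && !P) = !3/5 = 2/5
!!(!Q && !P) -> (!Q && !P) = 2/5 -> 2/5 = 1
and checking the remaining 35 assignments likewise gives ≥ 1 in every case.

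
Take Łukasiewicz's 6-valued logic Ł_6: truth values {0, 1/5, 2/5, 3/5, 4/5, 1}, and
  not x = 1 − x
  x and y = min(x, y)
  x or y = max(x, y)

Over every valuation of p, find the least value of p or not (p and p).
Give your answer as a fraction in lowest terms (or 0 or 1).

3/5

Take p = 2/5:
p and p = 2/5 and 2/5 = 2/5
not (p and p) = not 2/5 = 3/5
p or not (p and p) = 2/5 or 3/5 = 3/5
No assignment yields a value below 3/5, so this is the minimum.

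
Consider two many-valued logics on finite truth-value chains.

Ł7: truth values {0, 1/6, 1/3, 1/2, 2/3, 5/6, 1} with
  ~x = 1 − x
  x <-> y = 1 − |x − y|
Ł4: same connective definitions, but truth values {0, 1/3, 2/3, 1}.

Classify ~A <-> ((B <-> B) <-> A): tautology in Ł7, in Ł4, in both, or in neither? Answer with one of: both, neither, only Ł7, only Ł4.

In Ł7: at A = 0, B = 0 the value is 0 — not a tautology.
In Ł4: at A = 0, B = 0 the value is 0 — not a tautology.

neither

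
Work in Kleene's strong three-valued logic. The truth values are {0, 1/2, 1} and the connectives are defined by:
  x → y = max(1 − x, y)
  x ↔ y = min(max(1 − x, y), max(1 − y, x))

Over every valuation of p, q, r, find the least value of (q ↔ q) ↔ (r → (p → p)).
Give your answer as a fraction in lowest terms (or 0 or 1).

Take p = 0, q = 1/2, r = 0:
q ↔ q = 1/2 ↔ 1/2 = 1/2
p → p = 0 → 0 = 1
r → (p → p) = 0 → 1 = 1
(q ↔ q) ↔ (r → (p → p)) = 1/2 ↔ 1 = 1/2
No assignment yields a value below 1/2, so this is the minimum.

1/2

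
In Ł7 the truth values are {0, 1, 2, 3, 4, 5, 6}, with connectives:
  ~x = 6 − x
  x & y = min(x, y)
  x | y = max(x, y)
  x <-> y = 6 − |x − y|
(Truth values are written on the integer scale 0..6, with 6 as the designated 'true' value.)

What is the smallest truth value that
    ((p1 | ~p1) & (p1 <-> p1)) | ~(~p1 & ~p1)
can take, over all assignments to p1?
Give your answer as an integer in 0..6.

Take p1 = 3:
~p1 = ~3 = 3
p1 | ~p1 = 3 | 3 = 3
p1 <-> p1 = 3 <-> 3 = 6
(p1 | ~p1) & (p1 <-> p1) = 3 & 6 = 3
~p1 = ~3 = 3
~p1 = ~3 = 3
~p1 & ~p1 = 3 & 3 = 3
~(~p1 & ~p1) = ~3 = 3
((p1 | ~p1) & (p1 <-> p1)) | ~(~p1 & ~p1) = 3 | 3 = 3
No assignment yields a value below 3, so this is the minimum.

3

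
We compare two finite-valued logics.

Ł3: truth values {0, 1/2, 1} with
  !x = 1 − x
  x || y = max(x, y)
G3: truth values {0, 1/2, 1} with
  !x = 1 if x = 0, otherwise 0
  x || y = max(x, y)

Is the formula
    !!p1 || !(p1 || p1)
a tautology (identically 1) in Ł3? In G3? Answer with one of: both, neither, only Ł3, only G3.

only G3

In Ł3: at p1 = 1/2 the value is 1/2 — not a tautology.
In G3: every assignment gives 1 — tautology.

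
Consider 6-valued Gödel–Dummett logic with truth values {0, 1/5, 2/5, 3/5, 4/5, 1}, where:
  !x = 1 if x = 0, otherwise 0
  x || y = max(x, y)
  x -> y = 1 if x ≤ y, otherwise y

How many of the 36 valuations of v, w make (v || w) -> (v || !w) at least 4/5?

value 1: 21 assignments (counts)
value 4/5: 1 assignment (counts)
value 3/5: 2 assignments
value 2/5: 3 assignments
value 1/5: 4 assignments
value 0: 5 assignments
So 22 of the 36 assignments meet the threshold.

22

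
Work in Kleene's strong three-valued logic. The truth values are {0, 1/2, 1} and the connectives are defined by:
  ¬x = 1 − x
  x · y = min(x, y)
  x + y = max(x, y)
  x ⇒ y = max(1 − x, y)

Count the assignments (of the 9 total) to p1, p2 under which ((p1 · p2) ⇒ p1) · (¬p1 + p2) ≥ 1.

4

p1 = 0, p2 = 0 ↦ 1  ≥
p1 = 0, p2 = 1/2 ↦ 1  ≥
p1 = 0, p2 = 1 ↦ 1  ≥
p1 = 1/2, p2 = 0 ↦ 1/2  <
p1 = 1/2, p2 = 1/2 ↦ 1/2  <
p1 = 1/2, p2 = 1 ↦ 1/2  <
p1 = 1, p2 = 0 ↦ 0  <
p1 = 1, p2 = 1/2 ↦ 1/2  <
p1 = 1, p2 = 1 ↦ 1  ≥
So 4 of the 9 assignments meet the threshold.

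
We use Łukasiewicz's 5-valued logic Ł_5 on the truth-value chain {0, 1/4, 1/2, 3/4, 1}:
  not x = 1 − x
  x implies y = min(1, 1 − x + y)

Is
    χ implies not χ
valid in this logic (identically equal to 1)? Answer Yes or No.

No

Counterexample: take χ = 3/4.
not χ = not 3/4 = 1/4
χ implies not χ = 3/4 implies 1/4 = 1/2
This gives 1/2 ≠ 1.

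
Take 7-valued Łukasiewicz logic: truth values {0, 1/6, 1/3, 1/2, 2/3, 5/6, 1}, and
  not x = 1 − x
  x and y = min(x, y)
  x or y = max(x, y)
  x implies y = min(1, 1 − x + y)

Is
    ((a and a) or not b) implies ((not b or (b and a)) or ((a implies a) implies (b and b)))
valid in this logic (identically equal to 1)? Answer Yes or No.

No

Counterexample: take a = 2/3, b = 1/2.
a and a = 2/3 and 2/3 = 2/3
not b = not 1/2 = 1/2
(a and a) or not b = 2/3 or 1/2 = 2/3
not b = not 1/2 = 1/2
b and a = 1/2 and 2/3 = 1/2
not b or (b and a) = 1/2 or 1/2 = 1/2
a implies a = 2/3 implies 2/3 = 1
b and b = 1/2 and 1/2 = 1/2
(a implies a) implies (b and b) = 1 implies 1/2 = 1/2
(not b or (b and a)) or ((a implies a) implies (b and b)) = 1/2 or 1/2 = 1/2
((a and a) or not b) implies ((not b or (b and a)) or ((a implies a) implies (b and b))) = 2/3 implies 1/2 = 5/6
This gives 5/6 ≠ 1.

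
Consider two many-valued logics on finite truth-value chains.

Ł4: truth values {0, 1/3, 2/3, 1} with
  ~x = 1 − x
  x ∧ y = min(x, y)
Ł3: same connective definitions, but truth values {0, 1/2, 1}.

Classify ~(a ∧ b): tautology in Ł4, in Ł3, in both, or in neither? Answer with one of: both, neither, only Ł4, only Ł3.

In Ł4: at a = 1/3, b = 1/3 the value is 2/3 — not a tautology.
In Ł3: at a = 1/2, b = 1/2 the value is 1/2 — not a tautology.

neither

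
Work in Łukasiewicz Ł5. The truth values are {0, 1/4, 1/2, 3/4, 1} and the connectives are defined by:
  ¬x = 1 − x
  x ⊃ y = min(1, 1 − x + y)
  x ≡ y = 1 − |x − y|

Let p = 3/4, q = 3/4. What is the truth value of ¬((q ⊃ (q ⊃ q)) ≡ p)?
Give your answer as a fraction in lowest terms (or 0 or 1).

q ⊃ q = 3/4 ⊃ 3/4 = 1
q ⊃ (q ⊃ q) = 3/4 ⊃ 1 = 1
(q ⊃ (q ⊃ q)) ≡ p = 1 ≡ 3/4 = 3/4
¬((q ⊃ (q ⊃ q)) ≡ p) = ¬3/4 = 1/4

1/4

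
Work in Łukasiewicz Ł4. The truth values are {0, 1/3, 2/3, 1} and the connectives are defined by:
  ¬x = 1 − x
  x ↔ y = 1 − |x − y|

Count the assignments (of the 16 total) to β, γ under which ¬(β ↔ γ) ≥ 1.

2

β = 0, γ = 0 ↦ 0  <
β = 0, γ = 1/3 ↦ 1/3  <
β = 0, γ = 2/3 ↦ 2/3  <
β = 0, γ = 1 ↦ 1  ≥
β = 1/3, γ = 0 ↦ 1/3  <
β = 1/3, γ = 1/3 ↦ 0  <
β = 1/3, γ = 2/3 ↦ 1/3  <
β = 1/3, γ = 1 ↦ 2/3  <
β = 2/3, γ = 0 ↦ 2/3  <
β = 2/3, γ = 1/3 ↦ 1/3  <
β = 2/3, γ = 2/3 ↦ 0  <
β = 2/3, γ = 1 ↦ 1/3  <
β = 1, γ = 0 ↦ 1  ≥
β = 1, γ = 1/3 ↦ 2/3  <
β = 1, γ = 2/3 ↦ 1/3  <
β = 1, γ = 1 ↦ 0  <
So 2 of the 16 assignments meet the threshold.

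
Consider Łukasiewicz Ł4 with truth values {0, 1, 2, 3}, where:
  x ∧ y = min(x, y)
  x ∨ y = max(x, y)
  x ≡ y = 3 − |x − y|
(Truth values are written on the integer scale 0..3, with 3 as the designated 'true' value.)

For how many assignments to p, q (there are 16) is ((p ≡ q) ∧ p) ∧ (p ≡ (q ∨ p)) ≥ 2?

p = 0, q = 0 ↦ 0  <
p = 0, q = 1 ↦ 0  <
p = 0, q = 2 ↦ 0  <
p = 0, q = 3 ↦ 0  <
p = 1, q = 0 ↦ 1  <
p = 1, q = 1 ↦ 1  <
p = 1, q = 2 ↦ 1  <
p = 1, q = 3 ↦ 1  <
p = 2, q = 0 ↦ 1  <
p = 2, q = 1 ↦ 2  ≥
p = 2, q = 2 ↦ 2  ≥
p = 2, q = 3 ↦ 2  ≥
p = 3, q = 0 ↦ 0  <
p = 3, q = 1 ↦ 1  <
p = 3, q = 2 ↦ 2  ≥
p = 3, q = 3 ↦ 3  ≥
So 5 of the 16 assignments meet the threshold.

5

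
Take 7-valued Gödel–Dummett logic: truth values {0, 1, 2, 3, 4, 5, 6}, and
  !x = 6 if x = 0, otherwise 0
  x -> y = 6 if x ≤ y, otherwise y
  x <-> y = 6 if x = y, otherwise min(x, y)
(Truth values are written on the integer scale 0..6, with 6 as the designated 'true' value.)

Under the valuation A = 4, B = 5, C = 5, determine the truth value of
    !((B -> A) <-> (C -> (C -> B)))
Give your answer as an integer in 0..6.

0

B -> A = 5 -> 4 = 4
C -> B = 5 -> 5 = 6
C -> (C -> B) = 5 -> 6 = 6
(B -> A) <-> (C -> (C -> B)) = 4 <-> 6 = 4
!((B -> A) <-> (C -> (C -> B))) = !4 = 0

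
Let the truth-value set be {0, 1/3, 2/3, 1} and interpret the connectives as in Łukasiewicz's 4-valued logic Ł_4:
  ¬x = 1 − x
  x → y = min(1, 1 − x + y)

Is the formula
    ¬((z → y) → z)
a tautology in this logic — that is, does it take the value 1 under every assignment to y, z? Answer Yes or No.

No

Counterexample: take y = 0, z = 1/3.
z → y = 1/3 → 0 = 2/3
(z → y) → z = 2/3 → 1/3 = 2/3
¬((z → y) → z) = ¬2/3 = 1/3
This gives 1/3 ≠ 1.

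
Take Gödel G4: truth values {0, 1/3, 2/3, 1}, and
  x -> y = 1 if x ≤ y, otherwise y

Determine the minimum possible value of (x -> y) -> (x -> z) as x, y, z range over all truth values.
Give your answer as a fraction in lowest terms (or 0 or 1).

Take x = 1/3, y = 1/3, z = 0:
x -> y = 1/3 -> 1/3 = 1
x -> z = 1/3 -> 0 = 0
(x -> y) -> (x -> z) = 1 -> 0 = 0
No assignment yields a value below 0, so this is the minimum.

0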